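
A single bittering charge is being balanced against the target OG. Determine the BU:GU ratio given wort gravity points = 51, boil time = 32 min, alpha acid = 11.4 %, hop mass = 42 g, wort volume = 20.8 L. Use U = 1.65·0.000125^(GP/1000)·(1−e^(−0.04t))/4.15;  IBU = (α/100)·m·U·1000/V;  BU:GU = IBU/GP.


U = 1.65·0.000125^(51/1000)·(1−e^(−0.04·32))/4.15 = 0.1815
IBU = (11.4/100)·42·0.1815·1000/20.8 = 41.7815
BU:GU = 41.7815/51

0.8192


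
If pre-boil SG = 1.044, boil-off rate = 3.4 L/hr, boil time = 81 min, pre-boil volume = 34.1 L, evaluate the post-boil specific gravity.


V_post = V_pre − rate·(t/60);  SG_post = 1 + (SG_pre−1)·V_pre/V_post
V_post = 34.1 − 3.4·(81/60) = 29.5100
SG_post = 1 + (1.044 − 1)·34.1/29.5100

1.0508


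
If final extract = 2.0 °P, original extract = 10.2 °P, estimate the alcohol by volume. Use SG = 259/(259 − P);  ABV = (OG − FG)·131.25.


OG = 259/(259 − 10.2) = 1.0410
FG = 259/(259 − 2.0) = 1.0078
ABV = (1.0410 − 1.0078)·131.25

4.3594 % ABV


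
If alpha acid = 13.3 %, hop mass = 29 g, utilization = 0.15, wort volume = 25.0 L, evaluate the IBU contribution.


IBU = (α/100)·mass·U·1000 / V
IBU = (13.3/100)·29·0.15·1000 / 25.0

23.1420 IBU


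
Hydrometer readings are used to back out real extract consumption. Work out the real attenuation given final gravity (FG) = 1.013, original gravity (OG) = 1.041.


AA = (OG−FG)/(OG−1)·100;  RA = AA·0.8192
AA = (1.041 − 1.013)/(1.041 − 1)·100 = 68.2927
RA = 68.2927·0.8192

55.9454 %


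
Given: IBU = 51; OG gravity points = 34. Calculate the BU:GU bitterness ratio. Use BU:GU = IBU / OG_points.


BU:GU = 51 / 34

1.5000


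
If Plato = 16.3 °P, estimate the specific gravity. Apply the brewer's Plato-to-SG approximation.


SG = 259/(259 − P)
SG = 259/(259 − 16.3)

1.0672


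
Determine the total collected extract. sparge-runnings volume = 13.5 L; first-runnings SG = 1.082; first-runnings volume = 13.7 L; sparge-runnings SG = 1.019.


total = Σ (SG_i − 1)·1000·V_i
first = (1.082 − 1)·1000·13.7 = 1123.4000
sparge = (1.019 − 1)·1000·13.5 = 256.5000
total = 1123.4000 + 256.5000

1379.9000 gravity·L


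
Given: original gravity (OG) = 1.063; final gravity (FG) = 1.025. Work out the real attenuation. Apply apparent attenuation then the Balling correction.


AA = (OG−FG)/(OG−1)·100;  RA = AA·0.8192
AA = (1.063 − 1.025)/(1.063 − 1)·100 = 60.3175
RA = 60.3175·0.8192

49.4121 %


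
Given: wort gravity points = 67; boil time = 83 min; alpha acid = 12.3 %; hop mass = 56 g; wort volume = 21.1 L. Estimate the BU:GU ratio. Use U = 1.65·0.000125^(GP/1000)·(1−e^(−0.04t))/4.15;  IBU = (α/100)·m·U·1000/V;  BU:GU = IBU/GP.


U = 1.65·0.000125^(67/1000)·(1−e^(−0.04·83))/4.15 = 0.2099
IBU = (12.3/100)·56·0.2099·1000/21.1 = 68.5090
BU:GU = 68.5090/67

1.0225


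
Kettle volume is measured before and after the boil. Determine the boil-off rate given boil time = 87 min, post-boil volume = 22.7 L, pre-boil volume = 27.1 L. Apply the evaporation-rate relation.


rate = (V_pre − V_post) / (t_min/60)
rate = (27.1 − 22.7) / (87/60)

3.0345 L/hr


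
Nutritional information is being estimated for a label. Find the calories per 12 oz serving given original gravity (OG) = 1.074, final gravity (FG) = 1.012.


ABW = (OG−FG)·131.25·0.79/FG;  °P = 259 − 259/SG (for OG→OE and FG→AE);  RE = 0.1808·OE + 0.8192·AE;  Cal = (6.9·ABW + 4·(RE−0.1))·FG·3.55
ABW = (1.074 − 1.012)·131.25·0.79/1.012 = 6.3524
OE = 259 − 259/1.074 = 17.8454 °P
AE = 259 − 259/1.012 = 3.0711 °P
RE = 0.1808·17.8454 + 0.8192·3.0711 = 5.7423 °P
Cal = (6.9·6.3524 + 4·(5.7423−0.1))·1.012·3.55

238.5518 kcal


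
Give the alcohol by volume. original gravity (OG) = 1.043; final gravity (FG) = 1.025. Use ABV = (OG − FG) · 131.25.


ABV = (1.043 − 1.025) · 131.25

2.3625 % ABV


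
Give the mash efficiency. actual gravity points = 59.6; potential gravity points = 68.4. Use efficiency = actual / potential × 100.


efficiency = 59.6 / 68.4 × 100

87.1345 %


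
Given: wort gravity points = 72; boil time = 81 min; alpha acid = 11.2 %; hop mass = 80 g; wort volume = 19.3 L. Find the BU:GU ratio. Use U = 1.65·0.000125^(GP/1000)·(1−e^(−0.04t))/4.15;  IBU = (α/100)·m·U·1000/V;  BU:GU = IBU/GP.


U = 1.65·0.000125^(72/1000)·(1−e^(−0.04·81))/4.15 = 0.2000
IBU = (11.2/100)·80·0.2000·1000/19.3 = 92.8567
BU:GU = 92.8567/72

1.2897


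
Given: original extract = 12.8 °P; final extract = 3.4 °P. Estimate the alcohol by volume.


SG = 259/(259 − P);  ABV = (OG − FG)·131.25
OG = 259/(259 − 12.8) = 1.0520
FG = 259/(259 − 3.4) = 1.0133
ABV = (1.0520 − 1.0133)·131.25

5.0778 % ABV


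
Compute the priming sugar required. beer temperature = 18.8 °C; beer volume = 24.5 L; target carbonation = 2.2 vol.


residual = 14.695·(0.01821 + 0.09011·e^(−0.04·T));  sugar = (target − residual)·4.0·V
residual = 14.695·(0.01821 + 0.09011·e^(−0.04·18.8)) = 0.8918
sugar = (2.2 − 0.8918)·4.0·24.5

128.1999 g


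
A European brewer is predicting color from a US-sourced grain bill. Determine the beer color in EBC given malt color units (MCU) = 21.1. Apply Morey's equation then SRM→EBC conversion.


SRM = 1.4922·MCU^0.6859;  EBC = SRM·1.97
SRM = 1.4922·21.1^0.6859 = 12.0824
EBC = 12.0824·1.97

23.8023 EBC


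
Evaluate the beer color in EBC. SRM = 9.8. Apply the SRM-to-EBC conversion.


EBC = SRM · 1.97
EBC = 9.8 · 1.97

19.3060 EBC


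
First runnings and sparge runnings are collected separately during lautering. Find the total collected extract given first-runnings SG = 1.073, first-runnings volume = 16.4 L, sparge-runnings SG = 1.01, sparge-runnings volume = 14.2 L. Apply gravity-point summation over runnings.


total = Σ (SG_i − 1)·1000·V_i
first = (1.073 − 1)·1000·16.4 = 1197.2000
sparge = (1.01 − 1)·1000·14.2 = 142.0000
total = 1197.2000 + 142.0000

1339.2000 gravity·L


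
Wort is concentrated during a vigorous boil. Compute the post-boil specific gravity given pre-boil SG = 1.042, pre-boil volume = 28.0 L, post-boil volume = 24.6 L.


SG_post = 1 + (SG_pre − 1)·V_pre/V_post
pts_pre = (1.042 − 1)·1000 = 42.0000
pts_post = 42.0000·28.0/24.6 = 47.8049
SG_post = 1 + 47.8049/1000

1.0478


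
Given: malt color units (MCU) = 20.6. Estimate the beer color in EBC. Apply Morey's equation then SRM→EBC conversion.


SRM = 1.4922·MCU^0.6859;  EBC = SRM·1.97
SRM = 1.4922·20.6^0.6859 = 11.8853
EBC = 11.8853·1.97

23.4140 EBC


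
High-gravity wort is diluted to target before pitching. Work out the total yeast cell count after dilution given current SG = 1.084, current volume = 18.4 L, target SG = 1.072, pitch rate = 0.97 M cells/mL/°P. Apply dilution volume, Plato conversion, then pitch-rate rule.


V_w = V·((SG_c−1)/(SG_t−1)−1);  °P = 259 − 259/SG_t;  cells = rate·(V+V_w)·°P
V_w = 18.4·((1.084−1)/(1.072−1)−1) = 3.0667
V_final = 18.4 + 3.0667 = 21.4667
°P = 259 − 259/1.072 = 17.3955
cells = 0.97·21.4667·17.3955

362.2212 billion cells


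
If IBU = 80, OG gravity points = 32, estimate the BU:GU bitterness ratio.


BU:GU = IBU / OG_points
BU:GU = 80 / 32

2.5000


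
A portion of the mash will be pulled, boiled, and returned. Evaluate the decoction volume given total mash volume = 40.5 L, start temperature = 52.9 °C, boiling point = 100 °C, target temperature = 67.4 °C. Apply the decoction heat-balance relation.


V_dec = V_total·(T_target − T_start)/(T_boil − T_start)
V_dec = 40.5·(67.4 − 52.9)/(100 − 52.9)

12.4682 L


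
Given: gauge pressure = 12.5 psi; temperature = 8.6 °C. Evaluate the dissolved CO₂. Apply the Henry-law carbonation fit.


vols = (P + 14.695)·(0.01821 + 0.09011·e^(−0.04·T))
vols = (12.5 + 14.695)·(0.01821 + 0.09011·e^(−0.04·8.6))

2.2325 volumes


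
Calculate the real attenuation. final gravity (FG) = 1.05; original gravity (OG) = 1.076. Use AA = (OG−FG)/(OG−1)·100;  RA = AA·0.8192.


AA = (1.076 − 1.05)/(1.076 − 1)·100 = 34.2105
RA = 34.2105·0.8192

28.0253 %


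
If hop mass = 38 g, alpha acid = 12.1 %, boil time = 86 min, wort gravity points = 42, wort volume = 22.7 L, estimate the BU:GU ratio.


U = 1.65·0.000125^(GP/1000)·(1−e^(−0.04t))/4.15;  IBU = (α/100)·m·U·1000/V;  BU:GU = IBU/GP
U = 1.65·0.000125^(42/1000)·(1−e^(−0.04·86))/4.15 = 0.2638
IBU = (12.1/100)·38·0.2638·1000/22.7 = 53.4436
BU:GU = 53.4436/42

1.2725


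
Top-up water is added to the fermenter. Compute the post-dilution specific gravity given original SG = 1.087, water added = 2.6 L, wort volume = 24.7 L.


SG_new = 1 + (SG_old − 1)·V_old/(V_old + V_water)
pts = (1.087 − 1)·1000·24.7/(24.7 + 2.6) = 78.7143
SG_new = 1 + 78.7143/1000

1.0787


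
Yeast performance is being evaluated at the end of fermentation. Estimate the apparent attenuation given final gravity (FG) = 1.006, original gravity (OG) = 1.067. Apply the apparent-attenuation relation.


AA = (OG − FG)/(OG − 1) · 100
AA = (1.067 − 1.006)/(1.067 − 1) · 100

91.0448 %


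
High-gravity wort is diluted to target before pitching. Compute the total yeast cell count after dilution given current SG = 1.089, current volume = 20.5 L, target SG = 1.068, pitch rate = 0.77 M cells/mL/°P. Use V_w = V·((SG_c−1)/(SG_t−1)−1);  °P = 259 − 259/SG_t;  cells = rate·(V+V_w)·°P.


V_w = 20.5·((1.089−1)/(1.068−1)−1) = 6.3309
V_final = 20.5 + 6.3309 = 26.8309
°P = 259 − 259/1.068 = 16.4906
cells = 0.77·26.8309·16.4906

340.6929 billion cells


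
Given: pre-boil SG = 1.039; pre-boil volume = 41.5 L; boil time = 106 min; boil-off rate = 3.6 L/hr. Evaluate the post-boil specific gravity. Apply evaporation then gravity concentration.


V_post = V_pre − rate·(t/60);  SG_post = 1 + (SG_pre−1)·V_pre/V_post
V_post = 41.5 − 3.6·(106/60) = 35.1400
SG_post = 1 + (1.039 − 1)·41.5/35.1400

1.0461


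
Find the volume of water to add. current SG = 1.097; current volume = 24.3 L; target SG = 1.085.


V_water = V·((SG_curr − 1)/(SG_target − 1) − 1)
V_water = 24.3·((1.097 − 1)/(1.085 − 1) − 1)

3.4306 L


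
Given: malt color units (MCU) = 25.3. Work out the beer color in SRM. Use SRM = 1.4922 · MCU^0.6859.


SRM = 1.4922 · 25.3^0.6859

13.6845 SRM


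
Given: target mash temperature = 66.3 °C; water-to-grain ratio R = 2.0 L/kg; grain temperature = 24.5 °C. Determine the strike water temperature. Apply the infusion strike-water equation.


T_strike = (0.41/R)·(T_mash − T_grain) + T_mash
T_strike = (0.41/2.0)·(66.3 − 24.5) + 66.3

74.8690 °C


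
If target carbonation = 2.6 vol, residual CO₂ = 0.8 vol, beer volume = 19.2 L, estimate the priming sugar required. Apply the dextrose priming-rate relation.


sugar = (target − residual)·4.0·V
sugar = (2.6 − 0.8)·4.0·19.2

138.2400 g


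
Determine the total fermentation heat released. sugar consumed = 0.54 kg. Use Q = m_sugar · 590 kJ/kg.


Q = 0.54 · 590

318.6000 kJ


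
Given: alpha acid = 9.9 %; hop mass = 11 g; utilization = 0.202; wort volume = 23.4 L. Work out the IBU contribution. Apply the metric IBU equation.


IBU = (α/100)·mass·U·1000 / V
IBU = (9.9/100)·11·0.202·1000 / 23.4

9.4008 IBU


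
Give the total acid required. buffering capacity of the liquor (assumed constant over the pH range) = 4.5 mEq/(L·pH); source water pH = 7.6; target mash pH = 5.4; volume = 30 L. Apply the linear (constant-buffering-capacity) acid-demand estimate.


acid = buffering capacity · (pH_source − pH_target) · V
acid = 4.5 · (7.6 − 5.4) · 30

297.0000 mEq


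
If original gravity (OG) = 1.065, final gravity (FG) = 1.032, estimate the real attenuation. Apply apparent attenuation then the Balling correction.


AA = (OG−FG)/(OG−1)·100;  RA = AA·0.8192
AA = (1.065 − 1.032)/(1.065 − 1)·100 = 50.7692
RA = 50.7692·0.8192

41.5902 %


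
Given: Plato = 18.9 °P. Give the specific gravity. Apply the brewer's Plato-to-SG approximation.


SG = 259/(259 − P)
SG = 259/(259 − 18.9)

1.0787


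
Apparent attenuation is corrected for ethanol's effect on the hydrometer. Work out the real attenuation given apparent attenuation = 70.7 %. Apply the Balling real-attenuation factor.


RA = AA · 0.8192
RA = 70.7 · 0.8192

57.9174 %


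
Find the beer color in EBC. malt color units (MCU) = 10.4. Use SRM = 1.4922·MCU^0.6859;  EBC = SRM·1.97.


SRM = 1.4922·10.4^0.6859 = 7.4372
EBC = 7.4372·1.97

14.6513 EBC


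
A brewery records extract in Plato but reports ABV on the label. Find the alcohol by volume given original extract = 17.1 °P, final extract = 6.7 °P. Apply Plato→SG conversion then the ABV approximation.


SG = 259/(259 − P);  ABV = (OG − FG)·131.25
OG = 259/(259 − 17.1) = 1.0707
FG = 259/(259 − 6.7) = 1.0266
ABV = (1.0707 − 1.0266)·131.25

5.7927 % ABV


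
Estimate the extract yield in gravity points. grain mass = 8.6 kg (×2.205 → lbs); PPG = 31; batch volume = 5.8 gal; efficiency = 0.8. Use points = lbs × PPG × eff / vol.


lbs = 8.6 × 2.205 = 18.9630
points = 18.9630 × 31 × 0.8 / 5.8

81.0832 points


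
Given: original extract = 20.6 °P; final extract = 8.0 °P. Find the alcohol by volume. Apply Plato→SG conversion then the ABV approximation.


SG = 259/(259 − P);  ABV = (OG − FG)·131.25
OG = 259/(259 − 20.6) = 1.0864
FG = 259/(259 − 8.0) = 1.0319
ABV = (1.0864 − 1.0319)·131.25

7.1580 % ABV


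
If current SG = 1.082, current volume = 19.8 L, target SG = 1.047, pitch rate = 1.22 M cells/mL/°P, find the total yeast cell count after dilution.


V_w = V·((SG_c−1)/(SG_t−1)−1);  °P = 259 − 259/SG_t;  cells = rate·(V+V_w)·°P
V_w = 19.8·((1.082−1)/(1.047−1)−1) = 14.7447
V_final = 19.8 + 14.7447 = 34.5447
°P = 259 − 259/1.047 = 11.6266
cells = 1.22·34.5447·11.6266

489.9953 billion cells


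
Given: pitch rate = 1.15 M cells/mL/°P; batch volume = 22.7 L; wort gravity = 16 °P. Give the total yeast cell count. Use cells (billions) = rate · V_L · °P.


cells = 1.15 · 22.7 · 16

417.6800 billion cells


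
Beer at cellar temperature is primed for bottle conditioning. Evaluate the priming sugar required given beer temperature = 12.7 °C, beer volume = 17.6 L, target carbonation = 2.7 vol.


residual = 14.695·(0.01821 + 0.09011·e^(−0.04·T));  sugar = (target − residual)·4.0·V
residual = 14.695·(0.01821 + 0.09011·e^(−0.04·12.7)) = 1.0643
sugar = (2.7 − 1.0643)·4.0·17.6

115.1502 g


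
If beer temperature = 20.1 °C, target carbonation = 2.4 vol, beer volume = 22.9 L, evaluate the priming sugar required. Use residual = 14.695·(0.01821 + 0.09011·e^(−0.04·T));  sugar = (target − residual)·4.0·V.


residual = 14.695·(0.01821 + 0.09011·e^(−0.04·20.1)) = 0.8602
sugar = (2.4 − 0.8602)·4.0·22.9

141.0450 g


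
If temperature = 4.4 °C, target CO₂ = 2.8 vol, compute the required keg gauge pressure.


psi = vols/(0.01821 + 0.09011·e^(−0.04·T)) − 14.695
psi = 2.8/(0.01821 + 0.09011·e^(−0.04·4.4)) − 14.695

15.1628 psi


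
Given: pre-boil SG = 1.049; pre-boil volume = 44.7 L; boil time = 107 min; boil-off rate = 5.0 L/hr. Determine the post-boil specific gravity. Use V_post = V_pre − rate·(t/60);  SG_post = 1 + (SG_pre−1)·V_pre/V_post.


V_post = 44.7 − 5.0·(107/60) = 35.7833
SG_post = 1 + (1.049 − 1)·44.7/35.7833

1.0612


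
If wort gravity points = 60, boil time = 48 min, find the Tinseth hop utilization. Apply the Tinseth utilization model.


U = 1.65·0.000125^(GP/1000) · (1 − e^(−0.04·t))/4.15
bigness = 1.65·0.000125^(60/1000) = 0.9623
boil_factor = (1 − e^(−0.04·48))/4.15 = 0.2056
U = 0.9623 · 0.2056

0.1979


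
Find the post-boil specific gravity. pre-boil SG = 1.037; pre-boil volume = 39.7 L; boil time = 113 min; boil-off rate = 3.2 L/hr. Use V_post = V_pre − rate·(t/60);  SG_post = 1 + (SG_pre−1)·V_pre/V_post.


V_post = 39.7 − 3.2·(113/60) = 33.6733
SG_post = 1 + (1.037 − 1)·39.7/33.6733

1.0436


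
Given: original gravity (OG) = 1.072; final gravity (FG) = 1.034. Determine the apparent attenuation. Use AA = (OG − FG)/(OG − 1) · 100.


AA = (1.072 − 1.034)/(1.072 − 1) · 100

52.7778 %


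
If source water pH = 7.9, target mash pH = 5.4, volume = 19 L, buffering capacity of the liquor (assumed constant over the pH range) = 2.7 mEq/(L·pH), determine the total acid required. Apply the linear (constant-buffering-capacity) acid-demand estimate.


acid = buffering capacity · (pH_source − pH_target) · V
acid = 2.7 · (7.9 − 5.4) · 19

128.2500 mEq


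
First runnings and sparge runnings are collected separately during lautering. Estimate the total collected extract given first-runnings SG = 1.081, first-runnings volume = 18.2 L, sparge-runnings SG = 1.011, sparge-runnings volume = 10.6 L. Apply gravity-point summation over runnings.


total = Σ (SG_i − 1)·1000·V_i
first = (1.081 − 1)·1000·18.2 = 1474.2000
sparge = (1.011 − 1)·1000·10.6 = 116.6000
total = 1474.2000 + 116.6000

1590.8000 gravity·L


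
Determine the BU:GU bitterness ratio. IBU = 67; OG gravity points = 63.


BU:GU = IBU / OG_points
BU:GU = 67 / 63

1.0635


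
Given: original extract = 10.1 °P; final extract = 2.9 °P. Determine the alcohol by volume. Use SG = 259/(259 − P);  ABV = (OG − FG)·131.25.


OG = 259/(259 − 10.1) = 1.0406
FG = 259/(259 − 2.9) = 1.0113
ABV = (1.0406 − 1.0113)·131.25

3.8397 % ABV


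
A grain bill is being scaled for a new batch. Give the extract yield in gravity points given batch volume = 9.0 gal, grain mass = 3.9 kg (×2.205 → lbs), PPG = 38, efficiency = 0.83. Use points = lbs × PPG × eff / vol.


lbs = 3.9 × 2.205 = 8.5995
points = 8.5995 × 38 × 0.83 / 9.0

30.1365 points


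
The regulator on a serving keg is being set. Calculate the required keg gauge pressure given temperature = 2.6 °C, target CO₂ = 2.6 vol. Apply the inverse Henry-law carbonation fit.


psi = vols/(0.01821 + 0.09011·e^(−0.04·T)) − 14.695
psi = 2.6/(0.01821 + 0.09011·e^(−0.04·2.6)) − 14.695

11.4568 psi


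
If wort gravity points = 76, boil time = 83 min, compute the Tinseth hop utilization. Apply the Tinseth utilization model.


U = 1.65·0.000125^(GP/1000) · (1 − e^(−0.04·t))/4.15
bigness = 1.65·0.000125^(76/1000) = 0.8334
boil_factor = (1 − e^(−0.04·83))/4.15 = 0.2323
U = 0.8334 · 0.2323

0.1936


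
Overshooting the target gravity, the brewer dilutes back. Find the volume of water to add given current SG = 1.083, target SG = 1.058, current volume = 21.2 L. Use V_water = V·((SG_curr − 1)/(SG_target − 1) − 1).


V_water = 21.2·((1.083 − 1)/(1.058 − 1) − 1)

9.1379 L


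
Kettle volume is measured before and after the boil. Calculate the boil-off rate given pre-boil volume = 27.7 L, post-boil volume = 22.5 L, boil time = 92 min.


rate = (V_pre − V_post) / (t_min/60)
rate = (27.7 − 22.5) / (92/60)

3.3913 L/hr


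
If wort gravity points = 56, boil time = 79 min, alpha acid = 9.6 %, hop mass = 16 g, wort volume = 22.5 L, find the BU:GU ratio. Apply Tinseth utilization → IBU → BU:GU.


U = 1.65·0.000125^(GP/1000)·(1−e^(−0.04t))/4.15;  IBU = (α/100)·m·U·1000/V;  BU:GU = IBU/GP
U = 1.65·0.000125^(56/1000)·(1−e^(−0.04·79))/4.15 = 0.2302
IBU = (9.6/100)·16·0.2302·1000/22.5 = 15.7125
BU:GU = 15.7125/56

0.2806


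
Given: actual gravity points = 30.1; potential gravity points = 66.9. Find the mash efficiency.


efficiency = actual / potential × 100
efficiency = 30.1 / 66.9 × 100

44.9925 %


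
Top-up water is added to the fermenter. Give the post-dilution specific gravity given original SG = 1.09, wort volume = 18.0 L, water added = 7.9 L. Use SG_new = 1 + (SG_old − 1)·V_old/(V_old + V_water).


pts = (1.09 − 1)·1000·18.0/(18.0 + 7.9) = 62.5483
SG_new = 1 + 62.5483/1000

1.0625


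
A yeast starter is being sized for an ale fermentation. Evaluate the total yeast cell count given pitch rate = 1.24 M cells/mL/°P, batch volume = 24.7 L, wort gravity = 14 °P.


cells (billions) = rate · V_L · °P
cells = 1.24 · 24.7 · 14

428.7920 billion cells


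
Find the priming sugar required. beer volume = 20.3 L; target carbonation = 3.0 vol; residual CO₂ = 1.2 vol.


sugar = (target − residual)·4.0·V
sugar = (3.0 − 1.2)·4.0·20.3

146.1600 g


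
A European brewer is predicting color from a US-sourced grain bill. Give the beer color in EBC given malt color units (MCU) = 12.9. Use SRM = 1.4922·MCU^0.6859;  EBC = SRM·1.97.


SRM = 1.4922·12.9^0.6859 = 8.6215
EBC = 8.6215·1.97

16.9843 EBC


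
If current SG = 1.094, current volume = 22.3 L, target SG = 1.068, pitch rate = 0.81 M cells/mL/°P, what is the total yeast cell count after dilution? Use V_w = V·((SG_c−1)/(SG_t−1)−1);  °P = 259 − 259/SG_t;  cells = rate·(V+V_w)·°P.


V_w = 22.3·((1.094−1)/(1.068−1)−1) = 8.5265
V_final = 22.3 + 8.5265 = 30.8265
°P = 259 − 259/1.068 = 16.4906
cells = 0.81·30.8265·16.4906

411.7620 billion cells


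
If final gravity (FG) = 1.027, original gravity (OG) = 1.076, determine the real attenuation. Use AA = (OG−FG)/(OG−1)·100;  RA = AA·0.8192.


AA = (1.076 − 1.027)/(1.076 − 1)·100 = 64.4737
RA = 64.4737·0.8192

52.8168 %


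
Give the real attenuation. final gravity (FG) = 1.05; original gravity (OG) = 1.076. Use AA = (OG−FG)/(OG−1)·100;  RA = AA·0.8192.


AA = (1.076 − 1.05)/(1.076 − 1)·100 = 34.2105
RA = 34.2105·0.8192

28.0253 %


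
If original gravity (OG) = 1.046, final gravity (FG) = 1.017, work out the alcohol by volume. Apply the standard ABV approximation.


ABV = (OG − FG) · 131.25
ABV = (1.046 − 1.017) · 131.25

3.8063 % ABV


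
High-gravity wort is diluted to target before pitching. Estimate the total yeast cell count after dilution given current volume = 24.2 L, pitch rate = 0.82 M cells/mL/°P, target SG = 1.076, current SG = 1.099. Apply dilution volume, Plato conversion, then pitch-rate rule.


V_w = V·((SG_c−1)/(SG_t−1)−1);  °P = 259 − 259/SG_t;  cells = rate·(V+V_w)·°P
V_w = 24.2·((1.099−1)/(1.076−1)−1) = 7.3237
V_final = 24.2 + 7.3237 = 31.5237
°P = 259 − 259/1.076 = 18.2937
cells = 0.82·31.5237·18.2937

472.8810 billion cells


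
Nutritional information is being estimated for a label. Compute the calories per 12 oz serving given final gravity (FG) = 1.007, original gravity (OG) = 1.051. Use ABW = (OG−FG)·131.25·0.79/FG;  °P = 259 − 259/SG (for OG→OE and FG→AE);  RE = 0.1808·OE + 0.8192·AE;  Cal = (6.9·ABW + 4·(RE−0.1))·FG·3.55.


ABW = (1.051 − 1.007)·131.25·0.79/1.007 = 4.5305
OE = 259 − 259/1.051 = 12.5680 °P
AE = 259 − 259/1.007 = 1.8004 °P
RE = 0.1808·12.5680 + 0.8192·1.8004 = 3.7472 °P
Cal = (6.9·4.5305 + 4·(3.7472−0.1))·1.007·3.55

163.9049 kcal


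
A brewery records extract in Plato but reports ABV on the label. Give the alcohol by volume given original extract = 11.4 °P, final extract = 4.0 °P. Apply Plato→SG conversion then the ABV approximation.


SG = 259/(259 − P);  ABV = (OG − FG)·131.25
OG = 259/(259 − 11.4) = 1.0460
FG = 259/(259 − 4.0) = 1.0157
ABV = (1.0460 − 1.0157)·131.25

3.9842 % ABV


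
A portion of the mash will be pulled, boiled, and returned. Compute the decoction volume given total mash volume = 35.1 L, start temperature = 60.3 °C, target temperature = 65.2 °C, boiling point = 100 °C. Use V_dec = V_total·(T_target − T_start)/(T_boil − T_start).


V_dec = 35.1·(65.2 − 60.3)/(100 − 60.3)

4.3322 L


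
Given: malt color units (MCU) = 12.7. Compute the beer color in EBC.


SRM = 1.4922·MCU^0.6859;  EBC = SRM·1.97
SRM = 1.4922·12.7^0.6859 = 8.5295
EBC = 8.5295·1.97

16.8032 EBC


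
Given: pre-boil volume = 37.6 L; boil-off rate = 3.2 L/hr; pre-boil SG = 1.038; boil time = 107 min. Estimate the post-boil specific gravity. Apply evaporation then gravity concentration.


V_post = V_pre − rate·(t/60);  SG_post = 1 + (SG_pre−1)·V_pre/V_post
V_post = 37.6 − 3.2·(107/60) = 31.8933
SG_post = 1 + (1.038 − 1)·37.6/31.8933

1.0448


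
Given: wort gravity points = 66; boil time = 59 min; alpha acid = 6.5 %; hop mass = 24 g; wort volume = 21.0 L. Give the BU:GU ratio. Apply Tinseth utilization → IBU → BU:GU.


U = 1.65·0.000125^(GP/1000)·(1−e^(−0.04t))/4.15;  IBU = (α/100)·m·U·1000/V;  BU:GU = IBU/GP
U = 1.65·0.000125^(66/1000)·(1−e^(−0.04·59))/4.15 = 0.1990
IBU = (6.5/100)·24·0.1990·1000/21.0 = 14.7796
BU:GU = 14.7796/66

0.2239


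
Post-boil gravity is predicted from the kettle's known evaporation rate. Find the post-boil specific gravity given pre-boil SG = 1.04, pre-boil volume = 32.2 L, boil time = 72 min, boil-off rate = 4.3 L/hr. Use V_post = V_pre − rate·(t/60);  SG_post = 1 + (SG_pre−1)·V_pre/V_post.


V_post = 32.2 − 4.3·(72/60) = 27.0400
SG_post = 1 + (1.04 − 1)·32.2/27.0400

1.0476


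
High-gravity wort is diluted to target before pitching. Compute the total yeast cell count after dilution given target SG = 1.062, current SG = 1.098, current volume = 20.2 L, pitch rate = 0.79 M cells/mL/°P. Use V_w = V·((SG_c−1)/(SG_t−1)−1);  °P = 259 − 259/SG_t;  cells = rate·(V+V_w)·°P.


V_w = 20.2·((1.098−1)/(1.062−1)−1) = 11.7290
V_final = 20.2 + 11.7290 = 31.9290
°P = 259 − 259/1.062 = 15.1205
cells = 0.79·31.9290·15.1205

381.3992 billion cells


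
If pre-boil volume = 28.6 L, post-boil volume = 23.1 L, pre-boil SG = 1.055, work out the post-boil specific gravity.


SG_post = 1 + (SG_pre − 1)·V_pre/V_post
pts_pre = (1.055 − 1)·1000 = 55.0000
pts_post = 55.0000·28.6/23.1 = 68.0952
SG_post = 1 + 68.0952/1000

1.0681


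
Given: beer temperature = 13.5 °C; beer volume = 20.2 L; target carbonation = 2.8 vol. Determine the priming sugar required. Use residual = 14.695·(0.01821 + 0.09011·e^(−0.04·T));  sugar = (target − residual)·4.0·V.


residual = 14.695·(0.01821 + 0.09011·e^(−0.04·13.5)) = 1.0393
sugar = (2.8 − 1.0393)·4.0·20.2

142.2685 g


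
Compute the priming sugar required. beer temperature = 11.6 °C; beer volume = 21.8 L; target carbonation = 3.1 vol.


residual = 14.695·(0.01821 + 0.09011·e^(−0.04·T));  sugar = (target − residual)·4.0·V
residual = 14.695·(0.01821 + 0.09011·e^(−0.04·11.6)) = 1.1002
sugar = (3.1 − 1.1002)·4.0·21.8

174.3840 g


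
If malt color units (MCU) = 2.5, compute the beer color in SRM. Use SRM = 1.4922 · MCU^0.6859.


SRM = 1.4922 · 2.5^0.6859

2.7975 SRM


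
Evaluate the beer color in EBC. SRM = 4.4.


EBC = SRM · 1.97
EBC = 4.4 · 1.97

8.6680 EBC


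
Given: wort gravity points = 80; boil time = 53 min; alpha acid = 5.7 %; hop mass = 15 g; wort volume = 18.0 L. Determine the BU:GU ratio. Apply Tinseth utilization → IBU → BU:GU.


U = 1.65·0.000125^(GP/1000)·(1−e^(−0.04t))/4.15;  IBU = (α/100)·m·U·1000/V;  BU:GU = IBU/GP
U = 1.65·0.000125^(80/1000)·(1−e^(−0.04·53))/4.15 = 0.1705
IBU = (5.7/100)·15·0.1705·1000/18.0 = 8.0975
BU:GU = 8.0975/80

0.1012


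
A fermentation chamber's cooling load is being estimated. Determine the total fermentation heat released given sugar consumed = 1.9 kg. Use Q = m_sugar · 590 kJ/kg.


Q = 1.9 · 590

1121.0000 kJ


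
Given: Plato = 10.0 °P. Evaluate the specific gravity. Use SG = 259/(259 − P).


SG = 259/(259 − 10.0)

1.0402


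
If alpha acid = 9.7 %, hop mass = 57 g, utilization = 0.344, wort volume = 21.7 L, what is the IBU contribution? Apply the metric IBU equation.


IBU = (α/100)·mass·U·1000 / V
IBU = (9.7/100)·57·0.344·1000 / 21.7

87.6487 IBU


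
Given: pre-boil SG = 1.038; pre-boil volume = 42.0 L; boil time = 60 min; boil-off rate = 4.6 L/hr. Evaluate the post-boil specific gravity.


V_post = V_pre − rate·(t/60);  SG_post = 1 + (SG_pre−1)·V_pre/V_post
V_post = 42.0 − 4.6·(60/60) = 37.4000
SG_post = 1 + (1.038 − 1)·42.0/37.4000

1.0427


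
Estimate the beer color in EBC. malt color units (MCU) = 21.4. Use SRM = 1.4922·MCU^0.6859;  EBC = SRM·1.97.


SRM = 1.4922·21.4^0.6859 = 12.1999
EBC = 12.1999·1.97

24.0339 EBC


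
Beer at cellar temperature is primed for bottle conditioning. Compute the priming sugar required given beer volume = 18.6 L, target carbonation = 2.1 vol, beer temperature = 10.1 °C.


residual = 14.695·(0.01821 + 0.09011·e^(−0.04·T));  sugar = (target − residual)·4.0·V
residual = 14.695·(0.01821 + 0.09011·e^(−0.04·10.1)) = 1.1517
sugar = (2.1 − 1.1517)·4.0·18.6

70.5559 g


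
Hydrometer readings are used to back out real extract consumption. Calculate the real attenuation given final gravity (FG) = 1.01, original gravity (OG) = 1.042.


AA = (OG−FG)/(OG−1)·100;  RA = AA·0.8192
AA = (1.042 − 1.01)/(1.042 − 1)·100 = 76.1905
RA = 76.1905·0.8192

62.4152 %


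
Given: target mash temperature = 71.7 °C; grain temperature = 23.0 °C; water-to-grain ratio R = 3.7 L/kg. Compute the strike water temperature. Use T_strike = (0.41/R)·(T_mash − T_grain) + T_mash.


T_strike = (0.41/3.7)·(71.7 − 23.0) + 71.7

77.0965 °C


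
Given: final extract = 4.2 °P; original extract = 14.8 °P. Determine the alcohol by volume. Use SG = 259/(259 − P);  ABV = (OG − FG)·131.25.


OG = 259/(259 − 14.8) = 1.0606
FG = 259/(259 − 4.2) = 1.0165
ABV = (1.0606 − 1.0165)·131.25

5.7911 % ABV


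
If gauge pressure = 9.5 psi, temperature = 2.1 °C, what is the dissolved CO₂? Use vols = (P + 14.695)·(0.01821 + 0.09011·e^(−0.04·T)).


vols = (9.5 + 14.695)·(0.01821 + 0.09011·e^(−0.04·2.1))

2.4451 volumes


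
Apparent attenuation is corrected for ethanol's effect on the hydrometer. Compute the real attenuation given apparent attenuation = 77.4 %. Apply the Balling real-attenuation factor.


RA = AA · 0.8192
RA = 77.4 · 0.8192

63.4061 %


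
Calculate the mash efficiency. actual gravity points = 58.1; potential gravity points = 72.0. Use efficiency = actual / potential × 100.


efficiency = 58.1 / 72.0 × 100

80.6944 %


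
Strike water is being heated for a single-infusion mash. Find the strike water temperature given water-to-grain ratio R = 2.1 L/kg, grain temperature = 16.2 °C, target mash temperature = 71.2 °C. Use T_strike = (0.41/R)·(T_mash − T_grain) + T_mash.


T_strike = (0.41/2.1)·(71.2 − 16.2) + 71.2

81.9381 °C


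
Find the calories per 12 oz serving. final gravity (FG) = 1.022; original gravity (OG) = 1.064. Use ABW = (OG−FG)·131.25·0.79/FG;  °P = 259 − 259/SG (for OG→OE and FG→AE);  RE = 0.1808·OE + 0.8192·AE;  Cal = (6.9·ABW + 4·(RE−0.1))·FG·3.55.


ABW = (1.064 − 1.022)·131.25·0.79/1.022 = 4.2611
OE = 259 − 259/1.064 = 15.5789 °P
AE = 259 − 259/1.022 = 5.5753 °P
RE = 0.1808·15.5789 + 0.8192·5.5753 = 7.3840 °P
Cal = (6.9·4.2611 + 4·(7.3840−0.1))·1.022·3.55

212.3809 kcal


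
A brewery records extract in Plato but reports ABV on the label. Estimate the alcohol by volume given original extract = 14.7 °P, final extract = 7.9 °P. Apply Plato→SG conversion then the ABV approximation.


SG = 259/(259 − P);  ABV = (OG − FG)·131.25
OG = 259/(259 − 14.7) = 1.0602
FG = 259/(259 − 7.9) = 1.0315
ABV = (1.0602 − 1.0315)·131.25

3.7682 % ABV


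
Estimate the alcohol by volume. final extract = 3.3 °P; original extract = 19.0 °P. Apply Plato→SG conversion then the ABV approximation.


SG = 259/(259 − P);  ABV = (OG − FG)·131.25
OG = 259/(259 − 19.0) = 1.0792
FG = 259/(259 − 3.3) = 1.0129
ABV = (1.0792 − 1.0129)·131.25

8.6967 % ABV


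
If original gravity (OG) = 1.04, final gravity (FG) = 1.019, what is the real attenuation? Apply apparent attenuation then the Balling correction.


AA = (OG−FG)/(OG−1)·100;  RA = AA·0.8192
AA = (1.04 − 1.019)/(1.04 − 1)·100 = 52.5000
RA = 52.5000·0.8192

43.0080 %


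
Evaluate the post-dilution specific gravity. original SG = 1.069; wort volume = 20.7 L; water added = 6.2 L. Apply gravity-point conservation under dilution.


SG_new = 1 + (SG_old − 1)·V_old/(V_old + V_water)
pts = (1.069 − 1)·1000·20.7/(20.7 + 6.2) = 53.0967
SG_new = 1 + 53.0967/1000

1.0531


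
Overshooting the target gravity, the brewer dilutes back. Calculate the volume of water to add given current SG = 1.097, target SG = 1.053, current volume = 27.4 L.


V_water = V·((SG_curr − 1)/(SG_target − 1) − 1)
V_water = 27.4·((1.097 − 1)/(1.053 − 1) − 1)

22.7472 L


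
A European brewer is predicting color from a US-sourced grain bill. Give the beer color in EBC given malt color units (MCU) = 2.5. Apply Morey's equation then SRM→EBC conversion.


SRM = 1.4922·MCU^0.6859;  EBC = SRM·1.97
SRM = 1.4922·2.5^0.6859 = 2.7975
EBC = 2.7975·1.97

5.5111 EBC


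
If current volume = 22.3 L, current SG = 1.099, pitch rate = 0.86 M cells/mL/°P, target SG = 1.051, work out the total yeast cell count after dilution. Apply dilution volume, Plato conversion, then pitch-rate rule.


V_w = V·((SG_c−1)/(SG_t−1)−1);  °P = 259 − 259/SG_t;  cells = rate·(V+V_w)·°P
V_w = 22.3·((1.099−1)/(1.051−1)−1) = 20.9882
V_final = 22.3 + 20.9882 = 43.2882
°P = 259 − 259/1.051 = 12.5680
cells = 0.86·43.2882·12.5680

467.8812 billion cells


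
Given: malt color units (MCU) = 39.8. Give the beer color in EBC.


SRM = 1.4922·MCU^0.6859;  EBC = SRM·1.97
SRM = 1.4922·39.8^0.6859 = 18.6718
EBC = 18.6718·1.97

36.7835 EBC


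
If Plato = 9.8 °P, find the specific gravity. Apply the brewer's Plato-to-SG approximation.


SG = 259/(259 − P)
SG = 259/(259 − 9.8)

1.0393


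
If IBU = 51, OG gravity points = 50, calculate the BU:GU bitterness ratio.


BU:GU = IBU / OG_points
BU:GU = 51 / 50

1.0200


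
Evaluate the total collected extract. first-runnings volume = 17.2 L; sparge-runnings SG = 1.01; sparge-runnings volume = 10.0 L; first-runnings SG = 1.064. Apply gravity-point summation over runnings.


total = Σ (SG_i − 1)·1000·V_i
first = (1.064 − 1)·1000·17.2 = 1100.8000
sparge = (1.01 − 1)·1000·10.0 = 100.0000
total = 1100.8000 + 100.0000

1200.8000 gravity·L


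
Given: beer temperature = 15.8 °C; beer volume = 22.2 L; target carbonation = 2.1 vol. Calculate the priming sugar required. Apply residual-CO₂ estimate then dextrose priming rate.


residual = 14.695·(0.01821 + 0.09011·e^(−0.04·T));  sugar = (target − residual)·4.0·V
residual = 14.695·(0.01821 + 0.09011·e^(−0.04·15.8)) = 0.9714
sugar = (2.1 − 0.9714)·4.0·22.2

100.2173 g


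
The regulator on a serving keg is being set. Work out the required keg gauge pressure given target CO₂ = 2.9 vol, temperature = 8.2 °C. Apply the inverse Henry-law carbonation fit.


psi = vols/(0.01821 + 0.09011·e^(−0.04·T)) − 14.695
psi = 2.9/(0.01821 + 0.09011·e^(−0.04·8.2)) − 14.695

20.1935 psi


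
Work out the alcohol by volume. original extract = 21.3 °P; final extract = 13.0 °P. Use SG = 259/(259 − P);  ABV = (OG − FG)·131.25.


OG = 259/(259 − 21.3) = 1.0896
FG = 259/(259 − 13.0) = 1.0528
ABV = (1.0896 − 1.0528)·131.25

4.8252 % ABV


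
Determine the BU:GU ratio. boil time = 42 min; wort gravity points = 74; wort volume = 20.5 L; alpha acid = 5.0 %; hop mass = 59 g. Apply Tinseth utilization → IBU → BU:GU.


U = 1.65·0.000125^(GP/1000)·(1−e^(−0.04t))/4.15;  IBU = (α/100)·m·U·1000/V;  BU:GU = IBU/GP
U = 1.65·0.000125^(74/1000)·(1−e^(−0.04·42))/4.15 = 0.1664
IBU = (5.0/100)·59·0.1664·1000/20.5 = 23.9387
BU:GU = 23.9387/74

0.3235


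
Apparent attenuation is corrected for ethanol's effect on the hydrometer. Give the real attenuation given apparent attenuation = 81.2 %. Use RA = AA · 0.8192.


RA = 81.2 · 0.8192

66.5190 %


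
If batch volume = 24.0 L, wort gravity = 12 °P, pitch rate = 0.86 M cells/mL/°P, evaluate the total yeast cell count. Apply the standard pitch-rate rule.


cells (billions) = rate · V_L · °P
cells = 0.86 · 24.0 · 12

247.6800 billion cells


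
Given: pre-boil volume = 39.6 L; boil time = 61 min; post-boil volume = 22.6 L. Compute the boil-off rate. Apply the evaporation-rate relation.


rate = (V_pre − V_post) / (t_min/60)
rate = (39.6 − 22.6) / (61/60)

16.7213 L/hr


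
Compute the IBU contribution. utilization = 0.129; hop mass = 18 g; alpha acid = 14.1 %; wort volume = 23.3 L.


IBU = (α/100)·mass·U·1000 / V
IBU = (14.1/100)·18·0.129·1000 / 23.3

14.0516 IBU


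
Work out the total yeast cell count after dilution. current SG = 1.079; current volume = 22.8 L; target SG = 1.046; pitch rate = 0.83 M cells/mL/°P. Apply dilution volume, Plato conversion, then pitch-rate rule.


V_w = V·((SG_c−1)/(SG_t−1)−1);  °P = 259 − 259/SG_t;  cells = rate·(V+V_w)·°P
V_w = 22.8·((1.079−1)/(1.046−1)−1) = 16.3565
V_final = 22.8 + 16.3565 = 39.1565
°P = 259 − 259/1.046 = 11.3901
cells = 0.83·39.1565·11.3901

370.1759 billion cells


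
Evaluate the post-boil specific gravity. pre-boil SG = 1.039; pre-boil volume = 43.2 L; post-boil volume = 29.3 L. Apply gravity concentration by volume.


SG_post = 1 + (SG_pre − 1)·V_pre/V_post
pts_pre = (1.039 − 1)·1000 = 39.0000
pts_post = 39.0000·43.2/29.3 = 57.5017
SG_post = 1 + 57.5017/1000

1.0575


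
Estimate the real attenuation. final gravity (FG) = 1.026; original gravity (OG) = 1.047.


AA = (OG−FG)/(OG−1)·100;  RA = AA·0.8192
AA = (1.047 − 1.026)/(1.047 − 1)·100 = 44.6809
RA = 44.6809·0.8192

36.6026 %


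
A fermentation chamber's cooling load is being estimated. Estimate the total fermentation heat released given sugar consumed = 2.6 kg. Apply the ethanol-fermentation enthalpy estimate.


Q = m_sugar · 590 kJ/kg
Q = 2.6 · 590

1534.0000 kJ


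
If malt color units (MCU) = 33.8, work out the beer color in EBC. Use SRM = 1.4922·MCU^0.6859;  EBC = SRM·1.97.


SRM = 1.4922·33.8^0.6859 = 16.6921
EBC = 16.6921·1.97

32.8834 EBC


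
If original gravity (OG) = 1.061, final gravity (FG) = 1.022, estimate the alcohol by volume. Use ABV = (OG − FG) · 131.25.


ABV = (1.061 − 1.022) · 131.25

5.1187 % ABV


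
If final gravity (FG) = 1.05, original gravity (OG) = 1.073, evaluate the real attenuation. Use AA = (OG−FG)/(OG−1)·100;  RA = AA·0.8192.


AA = (1.073 − 1.05)/(1.073 − 1)·100 = 31.5068
RA = 31.5068·0.8192

25.8104 %


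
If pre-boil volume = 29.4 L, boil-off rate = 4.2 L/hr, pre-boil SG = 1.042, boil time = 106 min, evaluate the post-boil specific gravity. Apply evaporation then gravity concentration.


V_post = V_pre − rate·(t/60);  SG_post = 1 + (SG_pre−1)·V_pre/V_post
V_post = 29.4 − 4.2·(106/60) = 21.9800
SG_post = 1 + (1.042 − 1)·29.4/21.9800

1.0562


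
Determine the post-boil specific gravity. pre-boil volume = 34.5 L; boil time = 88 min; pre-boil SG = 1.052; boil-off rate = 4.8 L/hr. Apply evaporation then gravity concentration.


V_post = V_pre − rate·(t/60);  SG_post = 1 + (SG_pre−1)·V_pre/V_post
V_post = 34.5 − 4.8·(88/60) = 27.4600
SG_post = 1 + (1.052 − 1)·34.5/27.4600

1.0653


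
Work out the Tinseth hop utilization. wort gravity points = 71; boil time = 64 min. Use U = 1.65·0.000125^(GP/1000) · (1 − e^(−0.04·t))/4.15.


bigness = 1.65·0.000125^(71/1000) = 0.8717
boil_factor = (1 − e^(−0.04·64))/4.15 = 0.2223
U = 0.8717 · 0.2223

0.1938


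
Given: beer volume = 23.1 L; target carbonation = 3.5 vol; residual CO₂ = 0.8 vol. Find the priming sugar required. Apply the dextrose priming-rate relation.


sugar = (target − residual)·4.0·V
sugar = (3.5 − 0.8)·4.0·23.1

249.4800 g
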